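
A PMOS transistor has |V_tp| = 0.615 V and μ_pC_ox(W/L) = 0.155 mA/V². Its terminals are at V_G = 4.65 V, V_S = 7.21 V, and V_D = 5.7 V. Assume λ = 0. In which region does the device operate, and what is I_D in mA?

V_SG = V_S − V_G = 7.21 − 4.65 = 2.56 V; V_SD = V_S − V_D = 7.21 − 5.7 = 1.51 V.
V_ov = V_SG − |V_tp| = 2.56 − 0.615 = 1.94 V.
Since V_SD = 1.51 V < V_ov = 1.94 V, the device is in the triode region.
I_D = k_p [V_ov · V_SD − ½ V_SD²] = 0.155 × [1.94 × 1.51 − 0.5 × 1.51²] = 0.279 mA.

Triode; I_D = 0.279 mA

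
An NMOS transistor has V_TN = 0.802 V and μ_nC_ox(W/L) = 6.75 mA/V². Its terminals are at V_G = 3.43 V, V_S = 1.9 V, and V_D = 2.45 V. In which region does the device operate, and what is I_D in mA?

V_GS = V_G − V_S = 3.43 − 1.9 = 1.53 V; V_DS = V_D − V_S = 2.45 − 1.9 = 0.55 V.
V_ov = V_GS − V_TN = 1.53 − 0.802 = 0.728 V.
Since V_DS = 0.55 V < V_ov = 0.728 V, the device is in the triode region.
I_D = k_n [V_ov · V_DS − ½ V_DS²] = 6.75 × [0.728 × 0.55 − 0.5 × 0.55²] = 1.68 mA.

Triode; I_D = 1.68 mA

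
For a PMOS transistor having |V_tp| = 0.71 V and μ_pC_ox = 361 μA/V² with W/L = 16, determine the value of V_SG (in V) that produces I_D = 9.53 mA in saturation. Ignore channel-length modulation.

k_p = μ_pC_ox · (W/L) = 5.776 mA/V².
In saturation I_D = ½ k_p (V_SG − |V_tp|)², so V_SG − |V_tp| = √(2 I_D / k_p) = √(2 × 9.53 / 5.776) = 1.82 V.
V_SG = 0.71 + 1.82 = 2.53 V.

V_SG = 2.53 V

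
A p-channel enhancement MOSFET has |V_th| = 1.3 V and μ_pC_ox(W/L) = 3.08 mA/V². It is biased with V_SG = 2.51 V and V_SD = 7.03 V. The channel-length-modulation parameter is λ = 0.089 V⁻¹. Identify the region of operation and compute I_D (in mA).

Saturation; I_D = 3.67 mA

V_ov = V_SG − |V_th| = 2.51 − 1.3 = 1.21 V.
Since V_SD = 7.03 V ≥ V_ov = 1.21 V, the device is in saturation.
I_D = ½ k_p V_ov² (1 + λ V_SD) = 0.5 × 3.08 × 1.21² × (1 + 0.089 × 7.03) = 3.67 mA.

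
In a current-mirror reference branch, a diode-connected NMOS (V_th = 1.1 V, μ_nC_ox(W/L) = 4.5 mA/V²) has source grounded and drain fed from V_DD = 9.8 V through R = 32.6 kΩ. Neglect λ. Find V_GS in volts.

With gate tied to drain, V_GS = V_DS ≥ V_GS − V_th, so the device is in saturation.
KCL at the drain: ½ k_n (V_GS − V_th)² = (V_DD − V_GS)/R.
Let x = V_GS − 1.1. Then 73.4 x² + x − 8.7 = 0, giving x = 0.338 V (positive root), so V_GS = 1.44 V.
I_D = (V_DD − V_GS)/R = (9.8 − 1.44) / 32.6 = 0.257 mA.

V_GS = 1.44 V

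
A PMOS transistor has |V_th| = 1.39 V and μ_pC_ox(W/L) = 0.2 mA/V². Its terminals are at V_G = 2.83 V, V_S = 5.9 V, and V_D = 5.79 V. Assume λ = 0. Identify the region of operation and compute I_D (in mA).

V_SG = V_S − V_G = 5.9 − 2.83 = 3.07 V; V_SD = V_S − V_D = 5.9 − 5.79 = 0.11 V.
V_ov = V_SG − |V_th| = 3.07 − 1.39 = 1.68 V.
Since V_SD = 0.11 V < V_ov = 1.68 V, the device is in the triode region.
I_D = k_p [V_ov · V_SD − ½ V_SD²] = 0.2 × [1.68 × 0.11 − 0.5 × 0.11²] = 0.0358 mA.

Triode; I_D = 0.0358 mA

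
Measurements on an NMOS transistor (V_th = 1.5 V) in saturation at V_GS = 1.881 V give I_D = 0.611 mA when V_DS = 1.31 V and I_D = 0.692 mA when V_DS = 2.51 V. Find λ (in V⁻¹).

λ = 0.129 V⁻¹

With V_GS fixed, I_D ∝ (1 + λ V_DS) in saturation, so I_D2/I_D1 = (1 + λ V_DS2)/(1 + λ V_DS1).
0.692/0.611 = 1.133 = (1 + 2.51 λ)/(1 + 1.31 λ).
Solving: λ (I_D1 V_DS2 − I_D2 V_DS1) = I_D2 − I_D1, so λ = (0.692 − 0.611) / (0.611 × 2.51 − 0.692 × 1.31) = 0.081 / 0.627 = 0.129 V⁻¹.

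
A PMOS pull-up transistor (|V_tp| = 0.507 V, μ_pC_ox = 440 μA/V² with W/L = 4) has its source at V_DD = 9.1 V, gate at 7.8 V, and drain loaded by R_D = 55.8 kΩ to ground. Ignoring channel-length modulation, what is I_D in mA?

I_D = 0.161 mA

V_SG = V_DD − V_G = 9.1 − 7.8 = 1.3 V, so V_ov = 1.3 − 0.507 = 0.793 V.
k_p = μ_pC_ox · (W/L) = 1.76 mA/V².
Assume saturation: I_D = ½ k_p V_ov² = 0.5 × 1.76 × 0.793² = 0.553 mA, giving V_SD = V_DD − I_D R_D = 9.1 − 0.553 × 55.8 = -21.8 V.
But -21.8 V < V_ov = 0.793 V, so the device is actually in triode.
In triode I_D = k_p[V_ov V_SD − ½ V_SD²] and I_D = (V_DD − V_SD)/R_D. Equating: 49.1 V_SD² − 78.88 V_SD + 9.1 = 0, giving V_SD = 0.125 V (the root below V_ov).
I_D = (9.1 − 0.125) / 55.8 = 0.161 mA.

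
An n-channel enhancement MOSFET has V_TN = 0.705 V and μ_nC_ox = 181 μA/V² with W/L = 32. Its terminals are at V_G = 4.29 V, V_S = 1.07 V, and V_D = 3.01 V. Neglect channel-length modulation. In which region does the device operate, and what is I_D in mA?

V_GS = V_G − V_S = 4.29 − 1.07 = 3.22 V; V_DS = V_D − V_S = 3.01 − 1.07 = 1.94 V.
k_n = μ_nC_ox · (W/L) = 5.792 mA/V².
V_ov = V_GS − V_TN = 3.22 − 0.705 = 2.51 V.
Since V_DS = 1.94 V < V_ov = 2.51 V, the device is in the triode region.
I_D = k_n [V_ov · V_DS − ½ V_DS²] = 5.792 × [2.51 × 1.94 − 0.5 × 1.94²] = 17.4 mA.

Triode; I_D = 17.4 mA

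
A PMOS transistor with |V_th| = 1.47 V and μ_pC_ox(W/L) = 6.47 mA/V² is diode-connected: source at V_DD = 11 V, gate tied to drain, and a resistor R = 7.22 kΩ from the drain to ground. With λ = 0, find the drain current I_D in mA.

With gate tied to drain, V_SG = V_SD ≥ V_SG − |V_th|, so the device is in saturation.
KCL at the drain: ½ k_p (V_SG − |V_th|)² = (V_DD − V_SG)/R.
Let x = V_SG − 1.47. Then 23.4 x² + x − 9.53 = 0, giving x = 0.618 V (positive root), so V_SG = 2.09 V.
I_D = (V_DD − V_SG)/R = (11 − 2.09) / 7.22 = 1.23 mA.

I_D = 1.23 mA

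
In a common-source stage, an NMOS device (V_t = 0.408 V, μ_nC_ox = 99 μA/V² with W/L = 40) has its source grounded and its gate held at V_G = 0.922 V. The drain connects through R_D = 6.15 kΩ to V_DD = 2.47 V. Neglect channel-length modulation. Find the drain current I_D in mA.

I_D = 0.364 mA

V_GS = V_G = 0.922 V, so V_ov = 0.922 − 0.408 = 0.514 V.
k_n = μ_nC_ox · (W/L) = 3.96 mA/V².
Assume saturation: I_D = ½ k_n V_ov² = 0.5 × 3.96 × 0.514² = 0.523 mA, giving V_DS = V_DD − I_D R_D = 2.47 − 0.523 × 6.15 = -0.747 V.
But -0.747 V < V_ov = 0.514 V, so the device is actually in triode.
In triode I_D = k_n[V_ov V_DS − ½ V_DS²] and I_D = (V_DD − V_DS)/R_D. Equating: 12.2 V_DS² − 13.52 V_DS + 2.47 = 0, giving V_DS = 0.231 V (the root below V_ov).
I_D = (2.47 − 0.231) / 6.15 = 0.364 mA.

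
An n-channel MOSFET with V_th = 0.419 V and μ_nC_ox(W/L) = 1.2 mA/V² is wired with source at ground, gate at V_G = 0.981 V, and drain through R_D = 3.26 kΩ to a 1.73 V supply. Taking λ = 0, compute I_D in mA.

I_D = 0.190 mA

V_GS = V_G = 0.981 V, so V_ov = 0.981 − 0.419 = 0.562 V.
Assume saturation: I_D = ½ k_n V_ov² = 0.5 × 1.2 × 0.562² = 0.19 mA, giving V_DS = V_DD − I_D R_D = 1.73 − 0.19 × 3.26 = 1.11 V.
V_DS = 1.11 V ≥ V_ov = 0.562 V, confirming saturation.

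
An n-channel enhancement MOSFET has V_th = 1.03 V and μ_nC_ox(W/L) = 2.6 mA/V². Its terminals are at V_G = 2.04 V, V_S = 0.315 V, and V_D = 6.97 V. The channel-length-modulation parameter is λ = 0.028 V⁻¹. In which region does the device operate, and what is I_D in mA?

Saturation; I_D = 0.745 mA

V_GS = V_G − V_S = 2.04 − 0.315 = 1.73 V; V_DS = V_D − V_S = 6.97 − 0.315 = 6.65 V.
V_ov = V_GS − V_th = 1.73 − 1.03 = 0.695 V.
Since V_DS = 6.65 V ≥ V_ov = 0.695 V, the device is in saturation.
I_D = ½ k_n V_ov² (1 + λ V_DS) = 0.5 × 2.6 × 0.695² × (1 + 0.028 × 6.65) = 0.745 mA.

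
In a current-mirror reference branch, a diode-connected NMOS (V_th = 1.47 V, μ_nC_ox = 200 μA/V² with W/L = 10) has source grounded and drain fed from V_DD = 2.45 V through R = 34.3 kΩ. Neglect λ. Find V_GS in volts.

With gate tied to drain, V_GS = V_DS ≥ V_GS − V_th, so the device is in saturation.
k_n = μ_nC_ox · (W/L) = 2 mA/V².
KCL at the drain: ½ k_n (V_GS − V_th)² = (V_DD − V_GS)/R.
Let x = V_GS − 1.47. Then 34.3 x² + x − 0.98 = 0, giving x = 0.155 V (positive root), so V_GS = 1.63 V.
I_D = (V_DD − V_GS)/R = (2.45 − 1.63) / 34.3 = 0.0241 mA.

V_GS = 1.63 V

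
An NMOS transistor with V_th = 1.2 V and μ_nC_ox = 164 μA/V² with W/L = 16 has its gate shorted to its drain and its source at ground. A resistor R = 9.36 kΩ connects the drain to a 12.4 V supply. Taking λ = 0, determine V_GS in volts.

With gate tied to drain, V_GS = V_DS ≥ V_GS − V_th, so the device is in saturation.
k_n = μ_nC_ox · (W/L) = 2.624 mA/V².
KCL at the drain: ½ k_n (V_GS − V_th)² = (V_DD − V_GS)/R.
Let x = V_GS − 1.2. Then 12.3 x² + x − 11.2 = 0, giving x = 0.915 V (positive root), so V_GS = 2.12 V.
I_D = (V_DD − V_GS)/R = (12.4 − 2.12) / 9.36 = 1.1 mA.

V_GS = 2.12 V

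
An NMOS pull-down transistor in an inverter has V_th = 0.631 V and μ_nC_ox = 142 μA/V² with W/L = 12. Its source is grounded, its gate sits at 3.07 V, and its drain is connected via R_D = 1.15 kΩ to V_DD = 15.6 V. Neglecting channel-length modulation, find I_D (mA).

V_GS = V_G = 3.07 V, so V_ov = 3.07 − 0.631 = 2.44 V.
k_n = μ_nC_ox · (W/L) = 1.704 mA/V².
Assume saturation: I_D = ½ k_n V_ov² = 0.5 × 1.704 × 2.44² = 5.07 mA, giving V_DS = V_DD − I_D R_D = 15.6 − 5.07 × 1.15 = 9.77 V.
V_DS = 9.77 V ≥ V_ov = 2.44 V, confirming saturation.

I_D = 5.07 mA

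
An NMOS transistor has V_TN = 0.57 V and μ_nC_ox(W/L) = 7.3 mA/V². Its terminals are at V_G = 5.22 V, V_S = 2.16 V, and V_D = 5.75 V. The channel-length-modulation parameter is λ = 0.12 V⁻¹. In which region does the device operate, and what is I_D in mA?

Saturation; I_D = 32.4 mA

V_GS = V_G − V_S = 5.22 − 2.16 = 3.06 V; V_DS = V_D − V_S = 5.75 − 2.16 = 3.59 V.
V_ov = V_GS − V_TN = 3.06 − 0.57 = 2.49 V.
Since V_DS = 3.59 V ≥ V_ov = 2.49 V, the device is in saturation.
I_D = ½ k_n V_ov² (1 + λ V_DS) = 0.5 × 7.3 × 2.49² × (1 + 0.12 × 3.59) = 32.4 mA.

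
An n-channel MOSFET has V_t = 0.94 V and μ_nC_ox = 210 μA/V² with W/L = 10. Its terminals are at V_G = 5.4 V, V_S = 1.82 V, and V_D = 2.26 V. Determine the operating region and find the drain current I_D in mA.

Triode; I_D = 2.24 mA

V_GS = V_G − V_S = 5.4 − 1.82 = 3.58 V; V_DS = V_D − V_S = 2.26 − 1.82 = 0.44 V.
k_n = μ_nC_ox · (W/L) = 2.1 mA/V².
V_ov = V_GS − V_t = 3.58 − 0.94 = 2.64 V.
Since V_DS = 0.44 V < V_ov = 2.64 V, the device is in the triode region.
I_D = k_n [V_ov · V_DS − ½ V_DS²] = 2.1 × [2.64 × 0.44 − 0.5 × 0.44²] = 2.24 mA.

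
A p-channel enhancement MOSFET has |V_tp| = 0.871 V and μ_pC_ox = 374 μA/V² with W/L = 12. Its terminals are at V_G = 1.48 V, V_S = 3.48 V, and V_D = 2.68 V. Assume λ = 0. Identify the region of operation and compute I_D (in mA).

V_SG = V_S − V_G = 3.48 − 1.48 = 2 V; V_SD = V_S − V_D = 3.48 − 2.68 = 0.8 V.
k_p = μ_pC_ox · (W/L) = 4.488 mA/V².
V_ov = V_SG − |V_tp| = 2 − 0.871 = 1.13 V.
Since V_SD = 0.8 V < V_ov = 1.13 V, the device is in the triode region.
I_D = k_p [V_ov · V_SD − ½ V_SD²] = 4.488 × [1.13 × 0.8 − 0.5 × 0.8²] = 2.62 mA.

Triode; I_D = 2.62 mA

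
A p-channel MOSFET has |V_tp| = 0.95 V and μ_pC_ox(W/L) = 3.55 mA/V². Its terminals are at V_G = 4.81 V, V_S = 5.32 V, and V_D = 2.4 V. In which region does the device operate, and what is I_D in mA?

Cutoff; I_D = 0 mA

V_SG = V_S − V_G = 5.32 − 4.81 = 0.51 V; V_SD = V_S − V_D = 5.32 − 2.4 = 2.92 V.
V_SG = 0.51 V < |V_tp| = 0.95 V, so the transistor is in cutoff.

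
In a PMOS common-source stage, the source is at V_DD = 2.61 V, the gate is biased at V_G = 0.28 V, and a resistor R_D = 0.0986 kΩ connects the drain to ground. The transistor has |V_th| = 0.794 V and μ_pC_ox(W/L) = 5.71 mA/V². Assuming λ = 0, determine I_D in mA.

I_D = 6.74 mA

V_SG = V_DD − V_G = 2.61 − 0.28 = 2.33 V, so V_ov = 2.33 − 0.794 = 1.54 V.
Assume saturation: I_D = ½ k_p V_ov² = 0.5 × 5.71 × 1.54² = 6.74 mA, giving V_SD = V_DD − I_D R_D = 2.61 − 6.74 × 0.0986 = 1.95 V.
V_SD = 1.95 V ≥ V_ov = 1.54 V, confirming saturation.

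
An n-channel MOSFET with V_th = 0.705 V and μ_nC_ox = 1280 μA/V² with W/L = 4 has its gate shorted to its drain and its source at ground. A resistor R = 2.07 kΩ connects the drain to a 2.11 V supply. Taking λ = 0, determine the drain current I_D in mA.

With gate tied to drain, V_GS = V_DS ≥ V_GS − V_th, so the device is in saturation.
k_n = μ_nC_ox · (W/L) = 5.12 mA/V².
KCL at the drain: ½ k_n (V_GS − V_th)² = (V_DD − V_GS)/R.
Let x = V_GS − 0.705. Then 5.3 x² + x − 1.405 = 0, giving x = 0.429 V (positive root), so V_GS = 1.13 V.
I_D = (V_DD − V_GS)/R = (2.11 − 1.13) / 2.07 = 0.471 mA.

I_D = 0.471 mA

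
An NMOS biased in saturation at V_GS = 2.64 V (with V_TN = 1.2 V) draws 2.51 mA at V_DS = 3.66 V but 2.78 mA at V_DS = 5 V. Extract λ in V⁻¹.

λ = 0.114 V⁻¹

With V_GS fixed, I_D ∝ (1 + λ V_DS) in saturation, so I_D2/I_D1 = (1 + λ V_DS2)/(1 + λ V_DS1).
2.78/2.51 = 1.108 = (1 + 5 λ)/(1 + 3.66 λ).
Solving: λ (I_D1 V_DS2 − I_D2 V_DS1) = I_D2 − I_D1, so λ = (2.78 − 2.51) / (2.51 × 5 − 2.78 × 3.66) = 0.27 / 2.38 = 0.114 V⁻¹.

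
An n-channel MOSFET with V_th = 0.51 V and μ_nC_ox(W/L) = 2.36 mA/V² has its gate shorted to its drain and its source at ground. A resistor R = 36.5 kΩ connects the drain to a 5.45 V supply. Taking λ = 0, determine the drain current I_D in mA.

With gate tied to drain, V_GS = V_DS ≥ V_GS − V_th, so the device is in saturation.
KCL at the drain: ½ k_n (V_GS − V_th)² = (V_DD − V_GS)/R.
Let x = V_GS − 0.51. Then 43.1 x² + x − 4.94 = 0, giving x = 0.327 V (positive root), so V_GS = 0.837 V.
I_D = (V_DD − V_GS)/R = (5.45 − 0.837) / 36.5 = 0.126 mA.

I_D = 0.126 mA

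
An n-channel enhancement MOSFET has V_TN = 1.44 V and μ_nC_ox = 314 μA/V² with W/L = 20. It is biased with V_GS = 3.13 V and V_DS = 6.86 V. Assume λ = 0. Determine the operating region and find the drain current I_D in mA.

Saturation; I_D = 8.97 mA

k_n = μ_nC_ox · (W/L) = 6.28 mA/V².
V_ov = V_GS − V_TN = 3.13 − 1.44 = 1.69 V.
Since V_DS = 6.86 V ≥ V_ov = 1.69 V, the device is in saturation.
I_D = ½ k_n V_ov² = 0.5 × 6.28 × 1.69² = 8.97 mA.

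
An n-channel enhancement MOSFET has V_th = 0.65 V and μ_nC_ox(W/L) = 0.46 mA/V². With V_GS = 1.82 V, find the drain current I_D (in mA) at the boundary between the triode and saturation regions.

I_D = 0.315 mA

At the boundary V_DS = V_ov = V_GS − V_th = 1.82 − 0.65 = 1.17 V.
I_D = ½ k_n V_ov² = 0.5 × 0.46 × 1.17² = 0.315 mA.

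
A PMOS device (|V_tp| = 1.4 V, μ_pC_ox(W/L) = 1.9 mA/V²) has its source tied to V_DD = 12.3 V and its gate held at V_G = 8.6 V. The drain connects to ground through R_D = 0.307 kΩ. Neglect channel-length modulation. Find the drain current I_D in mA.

V_SG = V_DD − V_G = 12.3 − 8.6 = 3.7 V, so V_ov = 3.7 − 1.4 = 2.3 V.
Assume saturation: I_D = ½ k_p V_ov² = 0.5 × 1.9 × 2.3² = 5.03 mA, giving V_SD = V_DD − I_D R_D = 12.3 − 5.03 × 0.307 = 10.8 V.
V_SD = 10.8 V ≥ V_ov = 2.3 V, confirming saturation.

I_D = 5.03 mA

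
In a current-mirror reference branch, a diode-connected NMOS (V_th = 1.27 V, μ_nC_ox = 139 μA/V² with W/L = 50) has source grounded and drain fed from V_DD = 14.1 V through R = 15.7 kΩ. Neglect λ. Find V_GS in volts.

With gate tied to drain, V_GS = V_DS ≥ V_GS − V_th, so the device is in saturation.
k_n = μ_nC_ox · (W/L) = 6.95 mA/V².
KCL at the drain: ½ k_n (V_GS − V_th)² = (V_DD − V_GS)/R.
Let x = V_GS − 1.27. Then 54.6 x² + x − 12.83 = 0, giving x = 0.476 V (positive root), so V_GS = 1.75 V.
I_D = (V_DD − V_GS)/R = (14.1 − 1.75) / 15.7 = 0.787 mA.

V_GS = 1.75 V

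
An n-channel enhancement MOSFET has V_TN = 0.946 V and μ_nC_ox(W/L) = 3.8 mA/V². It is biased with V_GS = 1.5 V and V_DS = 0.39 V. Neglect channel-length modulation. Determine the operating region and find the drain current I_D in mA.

Triode; I_D = 0.532 mA

V_ov = V_GS − V_TN = 1.5 − 0.946 = 0.554 V.
Since V_DS = 0.39 V < V_ov = 0.554 V, the device is in the triode region.
I_D = k_n [V_ov · V_DS − ½ V_DS²] = 3.8 × [0.554 × 0.39 − 0.5 × 0.39²] = 0.532 mA.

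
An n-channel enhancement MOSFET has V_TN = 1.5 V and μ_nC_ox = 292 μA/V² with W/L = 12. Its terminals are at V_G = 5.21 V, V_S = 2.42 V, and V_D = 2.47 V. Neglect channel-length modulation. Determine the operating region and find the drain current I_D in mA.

V_GS = V_G − V_S = 5.21 − 2.42 = 2.79 V; V_DS = V_D − V_S = 2.47 − 2.42 = 0.05 V.
k_n = μ_nC_ox · (W/L) = 3.504 mA/V².
V_ov = V_GS − V_TN = 2.79 − 1.5 = 1.29 V.
Since V_DS = 0.05 V < V_ov = 1.29 V, the device is in the triode region.
I_D = k_n [V_ov · V_DS − ½ V_DS²] = 3.504 × [1.29 × 0.05 − 0.5 × 0.05²] = 0.222 mA.

Triode; I_D = 0.222 mA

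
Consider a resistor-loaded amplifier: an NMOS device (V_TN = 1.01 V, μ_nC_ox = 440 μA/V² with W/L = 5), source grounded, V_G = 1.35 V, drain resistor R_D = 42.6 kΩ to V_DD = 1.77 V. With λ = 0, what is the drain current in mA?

V_GS = V_G = 1.35 V, so V_ov = 1.35 − 1.01 = 0.34 V.
k_n = μ_nC_ox · (W/L) = 2.2 mA/V².
Assume saturation: I_D = ½ k_n V_ov² = 0.5 × 2.2 × 0.34² = 0.127 mA, giving V_DS = V_DD − I_D R_D = 1.77 − 0.127 × 42.6 = -3.65 V.
But -3.65 V < V_ov = 0.34 V, so the device is actually in triode.
In triode I_D = k_n[V_ov V_DS − ½ V_DS²] and I_D = (V_DD − V_DS)/R_D. Equating: 46.9 V_DS² − 32.86 V_DS + 1.77 = 0, giving V_DS = 0.0588 V (the root below V_ov).
I_D = (1.77 − 0.0588) / 42.6 = 0.0402 mA.

I_D = 0.0402 mA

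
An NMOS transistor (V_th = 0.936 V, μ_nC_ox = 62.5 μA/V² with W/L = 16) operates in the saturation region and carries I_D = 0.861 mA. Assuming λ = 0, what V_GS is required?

k_n = μ_nC_ox · (W/L) = 1 mA/V².
In saturation I_D = ½ k_n (V_GS − V_th)², so V_GS − V_th = √(2 I_D / k_n) = √(2 × 0.861 / 1) = 1.31 V.
V_GS = 0.936 + 1.31 = 2.25 V.

V_GS = 2.25 V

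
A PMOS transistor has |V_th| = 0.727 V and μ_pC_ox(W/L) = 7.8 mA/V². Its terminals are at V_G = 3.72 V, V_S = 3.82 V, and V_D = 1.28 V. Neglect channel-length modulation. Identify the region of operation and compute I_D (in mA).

Cutoff; I_D = 0 mA

V_SG = V_S − V_G = 3.82 − 3.72 = 0.1 V; V_SD = V_S − V_D = 3.82 − 1.28 = 2.54 V.
V_SG = 0.1 V < |V_th| = 0.727 V, so the transistor is in cutoff.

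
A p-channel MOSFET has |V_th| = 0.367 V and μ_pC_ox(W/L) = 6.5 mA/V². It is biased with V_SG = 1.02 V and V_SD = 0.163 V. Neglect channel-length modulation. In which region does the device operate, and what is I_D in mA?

V_ov = V_SG − |V_th| = 1.02 − 0.367 = 0.653 V.
Since V_SD = 0.163 V < V_ov = 0.653 V, the device is in the triode region.
I_D = k_p [V_ov · V_SD − ½ V_SD²] = 6.5 × [0.653 × 0.163 − 0.5 × 0.163²] = 0.606 mA.

Triode; I_D = 0.606 mA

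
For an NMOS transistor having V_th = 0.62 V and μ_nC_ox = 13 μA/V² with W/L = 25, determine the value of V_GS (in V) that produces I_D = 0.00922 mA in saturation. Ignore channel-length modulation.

k_n = μ_nC_ox · (W/L) = 0.325 mA/V².
In saturation I_D = ½ k_n (V_GS − V_th)², so V_GS − V_th = √(2 I_D / k_n) = √(2 × 0.00922 / 0.325) = 0.238 V.
V_GS = 0.62 + 0.238 = 0.858 V.

V_GS = 0.858 V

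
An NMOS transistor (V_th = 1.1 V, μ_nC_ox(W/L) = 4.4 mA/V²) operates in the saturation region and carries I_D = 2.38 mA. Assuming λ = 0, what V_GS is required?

V_GS = 2.14 V

In saturation I_D = ½ k_n (V_GS − V_th)², so V_GS − V_th = √(2 I_D / k_n) = √(2 × 2.38 / 4.4) = 1.04 V.
V_GS = 1.1 + 1.04 = 2.14 V.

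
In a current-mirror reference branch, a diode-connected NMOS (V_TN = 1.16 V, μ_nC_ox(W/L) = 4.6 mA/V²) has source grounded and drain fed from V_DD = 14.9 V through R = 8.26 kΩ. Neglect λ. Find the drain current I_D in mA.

With gate tied to drain, V_GS = V_DS ≥ V_GS − V_TN, so the device is in saturation.
KCL at the drain: ½ k_n (V_GS − V_TN)² = (V_DD − V_GS)/R.
Let x = V_GS − 1.16. Then 19 x² + x − 13.74 = 0, giving x = 0.825 V (positive root), so V_GS = 1.98 V.
I_D = (V_DD − V_GS)/R = (14.9 − 1.98) / 8.26 = 1.56 mA.

I_D = 1.56 mA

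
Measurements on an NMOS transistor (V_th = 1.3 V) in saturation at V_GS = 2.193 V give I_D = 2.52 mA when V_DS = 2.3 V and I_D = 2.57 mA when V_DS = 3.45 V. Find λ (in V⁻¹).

With V_GS fixed, I_D ∝ (1 + λ V_DS) in saturation, so I_D2/I_D1 = (1 + λ V_DS2)/(1 + λ V_DS1).
2.57/2.52 = 1.02 = (1 + 3.45 λ)/(1 + 2.3 λ).
Solving: λ (I_D1 V_DS2 − I_D2 V_DS1) = I_D2 − I_D1, so λ = (2.57 − 2.52) / (2.52 × 3.45 − 2.57 × 2.3) = 0.05 / 2.78 = 0.018 V⁻¹.

λ = 0.0180 V⁻¹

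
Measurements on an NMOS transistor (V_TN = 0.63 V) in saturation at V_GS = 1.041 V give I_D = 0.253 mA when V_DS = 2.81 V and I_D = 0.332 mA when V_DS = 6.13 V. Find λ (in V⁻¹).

With V_GS fixed, I_D ∝ (1 + λ V_DS) in saturation, so I_D2/I_D1 = (1 + λ V_DS2)/(1 + λ V_DS1).
0.332/0.253 = 1.312 = (1 + 6.13 λ)/(1 + 2.81 λ).
Solving: λ (I_D1 V_DS2 − I_D2 V_DS1) = I_D2 − I_D1, so λ = (0.332 − 0.253) / (0.253 × 6.13 − 0.332 × 2.81) = 0.079 / 0.618 = 0.128 V⁻¹.

λ = 0.128 V⁻¹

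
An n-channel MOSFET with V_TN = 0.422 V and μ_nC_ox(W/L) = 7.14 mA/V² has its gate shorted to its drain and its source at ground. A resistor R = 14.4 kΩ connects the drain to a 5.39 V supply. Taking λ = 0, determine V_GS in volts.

With gate tied to drain, V_GS = V_DS ≥ V_GS − V_TN, so the device is in saturation.
KCL at the drain: ½ k_n (V_GS − V_TN)² = (V_DD − V_GS)/R.
Let x = V_GS − 0.422. Then 51.4 x² + x − 4.968 = 0, giving x = 0.301 V (positive root), so V_GS = 0.723 V.
I_D = (V_DD − V_GS)/R = (5.39 − 0.723) / 14.4 = 0.324 mA.

V_GS = 0.723 V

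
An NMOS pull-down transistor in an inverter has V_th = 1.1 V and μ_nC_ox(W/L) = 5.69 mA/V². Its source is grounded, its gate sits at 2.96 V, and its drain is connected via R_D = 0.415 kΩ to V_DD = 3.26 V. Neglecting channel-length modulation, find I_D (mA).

I_D = 6.13 mA

V_GS = V_G = 2.96 V, so V_ov = 2.96 − 1.1 = 1.86 V.
Assume saturation: I_D = ½ k_n V_ov² = 0.5 × 5.69 × 1.86² = 9.84 mA, giving V_DS = V_DD − I_D R_D = 3.26 − 9.84 × 0.415 = -0.825 V.
But -0.825 V < V_ov = 1.86 V, so the device is actually in triode.
In triode I_D = k_n[V_ov V_DS − ½ V_DS²] and I_D = (V_DD − V_DS)/R_D. Equating: 1.18 V_DS² − 5.392 V_DS + 3.26 = 0, giving V_DS = 0.717 V (the root below V_ov).
I_D = (3.26 − 0.717) / 0.415 = 6.13 mA.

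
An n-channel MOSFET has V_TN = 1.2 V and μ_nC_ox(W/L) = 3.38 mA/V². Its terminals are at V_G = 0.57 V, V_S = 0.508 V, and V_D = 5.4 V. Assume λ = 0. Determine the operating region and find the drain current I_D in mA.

V_GS = V_G − V_S = 0.57 − 0.508 = 0.062 V; V_DS = V_D − V_S = 5.4 − 0.508 = 4.89 V.
V_GS = 0.062 V < V_TN = 1.2 V, so the transistor is in cutoff.

Cutoff; I_D = 0 mA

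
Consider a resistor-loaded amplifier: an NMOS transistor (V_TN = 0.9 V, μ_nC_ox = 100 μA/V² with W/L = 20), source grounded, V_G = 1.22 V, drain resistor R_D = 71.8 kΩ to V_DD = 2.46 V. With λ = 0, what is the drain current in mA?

I_D = 0.0335 mA

V_GS = V_G = 1.22 V, so V_ov = 1.22 − 0.9 = 0.32 V.
k_n = μ_nC_ox · (W/L) = 2 mA/V².
Assume saturation: I_D = ½ k_n V_ov² = 0.5 × 2 × 0.32² = 0.102 mA, giving V_DS = V_DD − I_D R_D = 2.46 − 0.102 × 71.8 = -4.89 V.
But -4.89 V < V_ov = 0.32 V, so the device is actually in triode.
In triode I_D = k_n[V_ov V_DS − ½ V_DS²] and I_D = (V_DD − V_DS)/R_D. Equating: 71.8 V_DS² − 46.95 V_DS + 2.46 = 0, giving V_DS = 0.0574 V (the root below V_ov).
I_D = (2.46 − 0.0574) / 71.8 = 0.0335 mA.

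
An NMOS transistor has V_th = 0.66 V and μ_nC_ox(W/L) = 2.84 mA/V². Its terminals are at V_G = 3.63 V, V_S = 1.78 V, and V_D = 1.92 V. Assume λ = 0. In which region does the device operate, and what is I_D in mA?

V_GS = V_G − V_S = 3.63 − 1.78 = 1.85 V; V_DS = V_D − V_S = 1.92 − 1.78 = 0.14 V.
V_ov = V_GS − V_th = 1.85 − 0.66 = 1.19 V.
Since V_DS = 0.14 V < V_ov = 1.19 V, the device is in the triode region.
I_D = k_n [V_ov · V_DS − ½ V_DS²] = 2.84 × [1.19 × 0.14 − 0.5 × 0.14²] = 0.445 mA.

Triode; I_D = 0.445 mA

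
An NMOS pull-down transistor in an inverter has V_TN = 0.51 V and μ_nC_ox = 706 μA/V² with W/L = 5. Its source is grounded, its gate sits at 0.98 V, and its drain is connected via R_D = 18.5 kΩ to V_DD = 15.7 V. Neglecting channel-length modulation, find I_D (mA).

V_GS = V_G = 0.98 V, so V_ov = 0.98 − 0.51 = 0.47 V.
k_n = μ_nC_ox · (W/L) = 3.53 mA/V².
Assume saturation: I_D = ½ k_n V_ov² = 0.5 × 3.53 × 0.47² = 0.39 mA, giving V_DS = V_DD − I_D R_D = 15.7 − 0.39 × 18.5 = 8.49 V.
V_DS = 8.49 V ≥ V_ov = 0.47 V, confirming saturation.

I_D = 0.390 mA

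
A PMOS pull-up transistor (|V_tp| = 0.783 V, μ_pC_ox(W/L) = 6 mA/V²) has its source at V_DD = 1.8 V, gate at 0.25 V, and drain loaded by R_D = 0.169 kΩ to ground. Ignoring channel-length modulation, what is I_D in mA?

V_SG = V_DD − V_G = 1.8 − 0.25 = 1.55 V, so V_ov = 1.55 − 0.783 = 0.767 V.
Assume saturation: I_D = ½ k_p V_ov² = 0.5 × 6 × 0.767² = 1.76 mA, giving V_SD = V_DD − I_D R_D = 1.8 − 1.76 × 0.169 = 1.5 V.
V_SD = 1.5 V ≥ V_ov = 0.767 V, confirming saturation.

I_D = 1.76 mA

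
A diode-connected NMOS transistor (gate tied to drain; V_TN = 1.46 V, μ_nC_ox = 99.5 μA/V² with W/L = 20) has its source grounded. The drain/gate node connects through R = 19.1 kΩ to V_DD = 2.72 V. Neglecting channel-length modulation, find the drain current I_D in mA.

With gate tied to drain, V_GS = V_DS ≥ V_GS − V_TN, so the device is in saturation.
k_n = μ_nC_ox · (W/L) = 1.99 mA/V².
KCL at the drain: ½ k_n (V_GS − V_TN)² = (V_DD − V_GS)/R.
Let x = V_GS − 1.46. Then 19 x² + x − 1.26 = 0, giving x = 0.233 V (positive root), so V_GS = 1.69 V.
I_D = (V_DD − V_GS)/R = (2.72 − 1.69) / 19.1 = 0.0538 mA.

I_D = 0.0538 mA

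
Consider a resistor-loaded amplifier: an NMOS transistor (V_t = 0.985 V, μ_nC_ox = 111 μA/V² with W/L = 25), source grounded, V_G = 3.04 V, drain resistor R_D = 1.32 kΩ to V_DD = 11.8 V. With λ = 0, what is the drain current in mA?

V_GS = V_G = 3.04 V, so V_ov = 3.04 − 0.985 = 2.06 V.
k_n = μ_nC_ox · (W/L) = 2.775 mA/V².
Assume saturation: I_D = ½ k_n V_ov² = 0.5 × 2.775 × 2.06² = 5.86 mA, giving V_DS = V_DD − I_D R_D = 11.8 − 5.86 × 1.32 = 4.07 V.
V_DS = 4.07 V ≥ V_ov = 2.06 V, confirming saturation.

I_D = 5.86 mA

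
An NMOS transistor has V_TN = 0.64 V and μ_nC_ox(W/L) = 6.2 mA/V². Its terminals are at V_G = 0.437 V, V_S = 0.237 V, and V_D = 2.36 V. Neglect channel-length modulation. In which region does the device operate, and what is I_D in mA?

V_GS = V_G − V_S = 0.437 − 0.237 = 0.2 V; V_DS = V_D − V_S = 2.36 − 0.237 = 2.12 V.
V_GS = 0.2 V < V_TN = 0.64 V, so the transistor is in cutoff.

Cutoff; I_D = 0 mA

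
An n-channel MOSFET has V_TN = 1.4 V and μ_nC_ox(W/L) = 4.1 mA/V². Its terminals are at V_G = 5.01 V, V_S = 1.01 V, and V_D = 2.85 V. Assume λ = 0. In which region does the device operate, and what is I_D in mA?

Triode; I_D = 12.7 mA

V_GS = V_G − V_S = 5.01 − 1.01 = 4 V; V_DS = V_D − V_S = 2.85 − 1.01 = 1.84 V.
V_ov = V_GS − V_TN = 4 − 1.4 = 2.6 V.
Since V_DS = 1.84 V < V_ov = 2.6 V, the device is in the triode region.
I_D = k_n [V_ov · V_DS − ½ V_DS²] = 4.1 × [2.6 × 1.84 − 0.5 × 1.84²] = 12.7 mA.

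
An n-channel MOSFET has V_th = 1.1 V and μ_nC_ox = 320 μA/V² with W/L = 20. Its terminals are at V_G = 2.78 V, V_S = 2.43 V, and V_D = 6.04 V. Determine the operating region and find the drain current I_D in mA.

Cutoff; I_D = 0 mA

V_GS = V_G − V_S = 2.78 − 2.43 = 0.35 V; V_DS = V_D − V_S = 6.04 − 2.43 = 3.61 V.
V_GS = 0.35 V < V_th = 1.1 V, so the transistor is in cutoff.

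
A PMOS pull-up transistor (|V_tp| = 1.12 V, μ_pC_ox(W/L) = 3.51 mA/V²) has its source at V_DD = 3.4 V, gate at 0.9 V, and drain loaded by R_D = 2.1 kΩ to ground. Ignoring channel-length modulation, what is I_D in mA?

I_D = 1.46 mA

V_SG = V_DD − V_G = 3.4 − 0.9 = 2.5 V, so V_ov = 2.5 − 1.12 = 1.38 V.
Assume saturation: I_D = ½ k_p V_ov² = 0.5 × 3.51 × 1.38² = 3.34 mA, giving V_SD = V_DD − I_D R_D = 3.4 − 3.34 × 2.1 = -3.62 V.
But -3.62 V < V_ov = 1.38 V, so the device is actually in triode.
In triode I_D = k_p[V_ov V_SD − ½ V_SD²] and I_D = (V_DD − V_SD)/R_D. Equating: 3.69 V_SD² − 11.17 V_SD + 3.4 = 0, giving V_SD = 0.343 V (the root below V_ov).
I_D = (3.4 − 0.343) / 2.1 = 1.46 mA.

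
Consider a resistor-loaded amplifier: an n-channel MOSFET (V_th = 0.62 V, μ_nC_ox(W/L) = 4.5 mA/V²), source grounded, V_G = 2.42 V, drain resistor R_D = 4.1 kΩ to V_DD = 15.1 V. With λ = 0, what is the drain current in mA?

V_GS = V_G = 2.42 V, so V_ov = 2.42 − 0.62 = 1.8 V.
Assume saturation: I_D = ½ k_n V_ov² = 0.5 × 4.5 × 1.8² = 7.29 mA, giving V_DS = V_DD − I_D R_D = 15.1 − 7.29 × 4.1 = -14.8 V.
But -14.8 V < V_ov = 1.8 V, so the device is actually in triode.
In triode I_D = k_n[V_ov V_DS − ½ V_DS²] and I_D = (V_DD − V_DS)/R_D. Equating: 9.22 V_DS² − 34.21 V_DS + 15.1 = 0, giving V_DS = 0.512 V (the root below V_ov).
I_D = (15.1 − 0.512) / 4.1 = 3.56 mA.

I_D = 3.56 mA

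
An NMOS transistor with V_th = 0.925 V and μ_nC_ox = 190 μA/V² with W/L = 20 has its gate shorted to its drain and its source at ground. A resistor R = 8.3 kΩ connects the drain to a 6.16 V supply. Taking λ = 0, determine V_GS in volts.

With gate tied to drain, V_GS = V_DS ≥ V_GS − V_th, so the device is in saturation.
k_n = μ_nC_ox · (W/L) = 3.8 mA/V².
KCL at the drain: ½ k_n (V_GS − V_th)² = (V_DD − V_GS)/R.
Let x = V_GS − 0.925. Then 15.8 x² + x − 5.235 = 0, giving x = 0.545 V (positive root), so V_GS = 1.47 V.
I_D = (V_DD − V_GS)/R = (6.16 − 1.47) / 8.3 = 0.565 mA.

V_GS = 1.47 V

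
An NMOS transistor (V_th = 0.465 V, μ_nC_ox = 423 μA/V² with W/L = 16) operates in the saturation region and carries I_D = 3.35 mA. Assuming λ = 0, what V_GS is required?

k_n = μ_nC_ox · (W/L) = 6.768 mA/V².
In saturation I_D = ½ k_n (V_GS − V_th)², so V_GS − V_th = √(2 I_D / k_n) = √(2 × 3.35 / 6.768) = 0.995 V.
V_GS = 0.465 + 0.995 = 1.46 V.

V_GS = 1.46 V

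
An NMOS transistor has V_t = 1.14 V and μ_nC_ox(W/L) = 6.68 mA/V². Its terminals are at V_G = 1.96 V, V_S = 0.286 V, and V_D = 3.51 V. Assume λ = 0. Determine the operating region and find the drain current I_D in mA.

V_GS = V_G − V_S = 1.96 − 0.286 = 1.67 V; V_DS = V_D − V_S = 3.51 − 0.286 = 3.22 V.
V_ov = V_GS − V_t = 1.67 − 1.14 = 0.534 V.
Since V_DS = 3.22 V ≥ V_ov = 0.534 V, the device is in saturation.
I_D = ½ k_n V_ov² = 0.5 × 6.68 × 0.534² = 0.952 mA.

Saturation; I_D = 0.952 mA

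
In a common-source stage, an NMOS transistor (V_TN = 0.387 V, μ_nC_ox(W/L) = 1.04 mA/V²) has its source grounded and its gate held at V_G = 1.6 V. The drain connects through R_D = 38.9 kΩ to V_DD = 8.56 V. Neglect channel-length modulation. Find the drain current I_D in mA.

V_GS = V_G = 1.6 V, so V_ov = 1.6 − 0.387 = 1.21 V.
Assume saturation: I_D = ½ k_n V_ov² = 0.5 × 1.04 × 1.21² = 0.765 mA, giving V_DS = V_DD − I_D R_D = 8.56 − 0.765 × 38.9 = -21.2 V.
But -21.2 V < V_ov = 1.21 V, so the device is actually in triode.
In triode I_D = k_n[V_ov V_DS − ½ V_DS²] and I_D = (V_DD − V_DS)/R_D. Equating: 20.2 V_DS² − 50.07 V_DS + 8.56 = 0, giving V_DS = 0.185 V (the root below V_ov).
I_D = (8.56 − 0.185) / 38.9 = 0.215 mA.

I_D = 0.215 mA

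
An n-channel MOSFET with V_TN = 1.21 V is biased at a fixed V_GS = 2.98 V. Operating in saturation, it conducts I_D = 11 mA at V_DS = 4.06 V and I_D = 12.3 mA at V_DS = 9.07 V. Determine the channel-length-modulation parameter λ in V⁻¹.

λ = 0.0261 V⁻¹

With V_GS fixed, I_D ∝ (1 + λ V_DS) in saturation, so I_D2/I_D1 = (1 + λ V_DS2)/(1 + λ V_DS1).
12.3/11 = 1.118 = (1 + 9.07 λ)/(1 + 4.06 λ).
Solving: λ (I_D1 V_DS2 − I_D2 V_DS1) = I_D2 − I_D1, so λ = (12.3 − 11) / (11 × 9.07 − 12.3 × 4.06) = 1.3 / 49.8 = 0.0261 V⁻¹.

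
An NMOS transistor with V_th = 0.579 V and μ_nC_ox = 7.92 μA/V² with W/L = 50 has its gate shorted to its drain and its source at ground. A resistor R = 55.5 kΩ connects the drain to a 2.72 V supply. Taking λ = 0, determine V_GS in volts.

V_GS = 0.977 V

With gate tied to drain, V_GS = V_DS ≥ V_GS − V_th, so the device is in saturation.
k_n = μ_nC_ox · (W/L) = 0.396 mA/V².
KCL at the drain: ½ k_n (V_GS − V_th)² = (V_DD − V_GS)/R.
Let x = V_GS − 0.579. Then 11 x² + x − 2.141 = 0, giving x = 0.398 V (positive root), so V_GS = 0.977 V.
I_D = (V_DD − V_GS)/R = (2.72 − 0.977) / 55.5 = 0.0314 mA.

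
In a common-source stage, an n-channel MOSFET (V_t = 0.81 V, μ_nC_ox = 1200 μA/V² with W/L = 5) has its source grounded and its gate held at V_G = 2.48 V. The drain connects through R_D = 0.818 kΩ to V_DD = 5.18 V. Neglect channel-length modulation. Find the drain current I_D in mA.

V_GS = V_G = 2.48 V, so V_ov = 2.48 − 0.81 = 1.67 V.
k_n = μ_nC_ox · (W/L) = 6 mA/V².
Assume saturation: I_D = ½ k_n V_ov² = 0.5 × 6 × 1.67² = 8.37 mA, giving V_DS = V_DD − I_D R_D = 5.18 − 8.37 × 0.818 = -1.66 V.
But -1.66 V < V_ov = 1.67 V, so the device is actually in triode.
In triode I_D = k_n[V_ov V_DS − ½ V_DS²] and I_D = (V_DD − V_DS)/R_D. Equating: 2.45 V_DS² − 9.196 V_DS + 5.18 = 0, giving V_DS = 0.69 V (the root below V_ov).
I_D = (5.18 − 0.69) / 0.818 = 5.49 mA.

I_D = 5.49 mA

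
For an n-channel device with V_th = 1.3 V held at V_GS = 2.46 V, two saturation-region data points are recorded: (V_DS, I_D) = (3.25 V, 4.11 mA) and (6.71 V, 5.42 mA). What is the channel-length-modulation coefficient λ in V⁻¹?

With V_GS fixed, I_D ∝ (1 + λ V_DS) in saturation, so I_D2/I_D1 = (1 + λ V_DS2)/(1 + λ V_DS1).
5.42/4.11 = 1.319 = (1 + 6.71 λ)/(1 + 3.25 λ).
Solving: λ (I_D1 V_DS2 − I_D2 V_DS1) = I_D2 − I_D1, so λ = (5.42 − 4.11) / (4.11 × 6.71 − 5.42 × 3.25) = 1.31 / 9.96 = 0.131 V⁻¹.

λ = 0.131 V⁻¹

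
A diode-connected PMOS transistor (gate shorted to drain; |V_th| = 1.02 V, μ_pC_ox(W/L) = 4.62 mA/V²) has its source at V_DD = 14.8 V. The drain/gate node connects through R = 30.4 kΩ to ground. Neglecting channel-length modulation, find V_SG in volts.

V_SG = 1.46 V

With gate tied to drain, V_SG = V_SD ≥ V_SG − |V_th|, so the device is in saturation.
KCL at the drain: ½ k_p (V_SG − |V_th|)² = (V_DD − V_SG)/R.
Let x = V_SG − 1.02. Then 70.2 x² + x − 13.78 = 0, giving x = 0.436 V (positive root), so V_SG = 1.46 V.
I_D = (V_DD − V_SG)/R = (14.8 − 1.46) / 30.4 = 0.439 mA.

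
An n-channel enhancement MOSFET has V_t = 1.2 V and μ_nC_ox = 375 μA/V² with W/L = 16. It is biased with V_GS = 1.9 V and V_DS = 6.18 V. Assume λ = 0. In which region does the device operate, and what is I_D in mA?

k_n = μ_nC_ox · (W/L) = 6 mA/V².
V_ov = V_GS − V_t = 1.9 − 1.2 = 0.7 V.
Since V_DS = 6.18 V ≥ V_ov = 0.7 V, the device is in saturation.
I_D = ½ k_n V_ov² = 0.5 × 6 × 0.7² = 1.47 mA.

Saturation; I_D = 1.47 mA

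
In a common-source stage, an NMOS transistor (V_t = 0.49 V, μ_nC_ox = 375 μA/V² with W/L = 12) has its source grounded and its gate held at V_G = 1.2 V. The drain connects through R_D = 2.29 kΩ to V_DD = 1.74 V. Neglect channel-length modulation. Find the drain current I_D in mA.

I_D = 0.652 mA

V_GS = V_G = 1.2 V, so V_ov = 1.2 − 0.49 = 0.71 V.
k_n = μ_nC_ox · (W/L) = 4.5 mA/V².
Assume saturation: I_D = ½ k_n V_ov² = 0.5 × 4.5 × 0.71² = 1.13 mA, giving V_DS = V_DD − I_D R_D = 1.74 − 1.13 × 2.29 = -0.857 V.
But -0.857 V < V_ov = 0.71 V, so the device is actually in triode.
In triode I_D = k_n[V_ov V_DS − ½ V_DS²] and I_D = (V_DD − V_DS)/R_D. Equating: 5.15 V_DS² − 8.317 V_DS + 1.74 = 0, giving V_DS = 0.247 V (the root below V_ov).
I_D = (1.74 − 0.247) / 2.29 = 0.652 mA.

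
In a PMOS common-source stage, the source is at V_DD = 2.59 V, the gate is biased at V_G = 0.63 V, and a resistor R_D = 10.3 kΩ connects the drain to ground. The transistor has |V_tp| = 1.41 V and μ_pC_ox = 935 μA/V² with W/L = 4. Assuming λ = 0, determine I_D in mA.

V_SG = V_DD − V_G = 2.59 − 0.63 = 1.96 V, so V_ov = 1.96 − 1.41 = 0.55 V.
k_p = μ_pC_ox · (W/L) = 3.74 mA/V².
Assume saturation: I_D = ½ k_p V_ov² = 0.5 × 3.74 × 0.55² = 0.566 mA, giving V_SD = V_DD − I_D R_D = 2.59 − 0.566 × 10.3 = -3.24 V.
But -3.24 V < V_ov = 0.55 V, so the device is actually in triode.
In triode I_D = k_p[V_ov V_SD − ½ V_SD²] and I_D = (V_DD − V_SD)/R_D. Equating: 19.3 V_SD² − 22.19 V_SD + 2.59 = 0, giving V_SD = 0.132 V (the root below V_ov).
I_D = (2.59 − 0.132) / 10.3 = 0.239 mA.

I_D = 0.239 mA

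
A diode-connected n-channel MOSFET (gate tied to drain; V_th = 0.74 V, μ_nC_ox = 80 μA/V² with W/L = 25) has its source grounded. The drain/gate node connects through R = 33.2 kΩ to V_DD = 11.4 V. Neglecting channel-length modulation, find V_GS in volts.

With gate tied to drain, V_GS = V_DS ≥ V_GS − V_th, so the device is in saturation.
k_n = μ_nC_ox · (W/L) = 2 mA/V².
KCL at the drain: ½ k_n (V_GS − V_th)² = (V_DD − V_GS)/R.
Let x = V_GS − 0.74. Then 33.2 x² + x − 10.66 = 0, giving x = 0.552 V (positive root), so V_GS = 1.29 V.
I_D = (V_DD − V_GS)/R = (11.4 − 1.29) / 33.2 = 0.304 mA.

V_GS = 1.29 V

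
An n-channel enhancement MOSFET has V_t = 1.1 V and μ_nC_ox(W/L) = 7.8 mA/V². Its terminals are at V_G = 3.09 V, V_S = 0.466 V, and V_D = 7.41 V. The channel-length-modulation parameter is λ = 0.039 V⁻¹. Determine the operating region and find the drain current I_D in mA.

V_GS = V_G − V_S = 3.09 − 0.466 = 2.62 V; V_DS = V_D − V_S = 7.41 − 0.466 = 6.94 V.
V_ov = V_GS − V_t = 2.62 − 1.1 = 1.52 V.
Since V_DS = 6.94 V ≥ V_ov = 1.52 V, the device is in saturation.
I_D = ½ k_n V_ov² (1 + λ V_DS) = 0.5 × 7.8 × 1.52² × (1 + 0.039 × 6.94) = 11.5 mA.

Saturation; I_D = 11.5 mA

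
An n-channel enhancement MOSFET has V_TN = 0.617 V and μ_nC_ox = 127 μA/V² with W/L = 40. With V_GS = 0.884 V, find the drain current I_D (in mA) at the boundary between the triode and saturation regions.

I_D = 0.181 mA

At the boundary V_DS = V_ov = V_GS − V_TN = 0.884 − 0.617 = 0.267 V.
k_n = μ_nC_ox · (W/L) = 5.08 mA/V².
I_D = ½ k_n V_ov² = 0.5 × 5.08 × 0.267² = 0.181 mA.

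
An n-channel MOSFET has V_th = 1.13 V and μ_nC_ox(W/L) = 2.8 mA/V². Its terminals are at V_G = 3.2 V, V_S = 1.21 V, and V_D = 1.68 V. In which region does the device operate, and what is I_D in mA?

V_GS = V_G − V_S = 3.2 − 1.21 = 1.99 V; V_DS = V_D − V_S = 1.68 − 1.21 = 0.47 V.
V_ov = V_GS − V_th = 1.99 − 1.13 = 0.86 V.
Since V_DS = 0.47 V < V_ov = 0.86 V, the device is in the triode region.
I_D = k_n [V_ov · V_DS − ½ V_DS²] = 2.8 × [0.86 × 0.47 − 0.5 × 0.47²] = 0.823 mA.

Triode; I_D = 0.823 mA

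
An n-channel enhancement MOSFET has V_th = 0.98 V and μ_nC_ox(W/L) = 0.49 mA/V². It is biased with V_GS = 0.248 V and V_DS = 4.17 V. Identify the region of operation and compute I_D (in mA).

Cutoff; I_D = 0 mA

V_GS = 0.248 V < V_th = 0.98 V, so the transistor is in cutoff.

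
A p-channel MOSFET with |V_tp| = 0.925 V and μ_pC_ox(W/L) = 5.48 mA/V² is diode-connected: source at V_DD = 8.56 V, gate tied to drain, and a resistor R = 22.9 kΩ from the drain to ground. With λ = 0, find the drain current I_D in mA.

With gate tied to drain, V_SG = V_SD ≥ V_SG − |V_tp|, so the device is in saturation.
KCL at the drain: ½ k_p (V_SG − |V_tp|)² = (V_DD − V_SG)/R.
Let x = V_SG − 0.925. Then 62.7 x² + x − 7.635 = 0, giving x = 0.341 V (positive root), so V_SG = 1.27 V.
I_D = (V_DD − V_SG)/R = (8.56 − 1.27) / 22.9 = 0.319 mA.

I_D = 0.319 mA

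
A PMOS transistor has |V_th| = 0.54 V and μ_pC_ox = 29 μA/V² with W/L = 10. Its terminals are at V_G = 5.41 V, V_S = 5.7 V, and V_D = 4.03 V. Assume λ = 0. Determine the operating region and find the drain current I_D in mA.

Cutoff; I_D = 0 mA

V_SG = V_S − V_G = 5.7 − 5.41 = 0.29 V; V_SD = V_S − V_D = 5.7 − 4.03 = 1.67 V.
V_SG = 0.29 V < |V_th| = 0.54 V, so the transistor is in cutoff.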